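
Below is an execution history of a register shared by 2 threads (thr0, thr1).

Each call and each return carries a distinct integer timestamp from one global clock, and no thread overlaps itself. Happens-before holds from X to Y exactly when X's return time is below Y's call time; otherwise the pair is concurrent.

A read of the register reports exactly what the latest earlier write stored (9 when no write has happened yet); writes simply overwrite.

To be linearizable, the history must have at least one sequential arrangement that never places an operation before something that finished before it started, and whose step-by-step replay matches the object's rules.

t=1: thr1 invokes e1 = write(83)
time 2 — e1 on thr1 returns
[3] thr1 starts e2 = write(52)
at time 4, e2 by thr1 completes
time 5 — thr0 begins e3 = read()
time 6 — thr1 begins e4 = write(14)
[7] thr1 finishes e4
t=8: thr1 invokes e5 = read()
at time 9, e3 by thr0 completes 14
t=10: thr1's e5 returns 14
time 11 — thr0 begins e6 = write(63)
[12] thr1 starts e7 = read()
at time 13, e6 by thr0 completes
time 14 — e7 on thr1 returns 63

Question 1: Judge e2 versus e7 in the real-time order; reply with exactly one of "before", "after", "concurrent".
before

e2 spans [3,4], e7 spans [12,14]
resp(e2)=4 < inv(e7)=12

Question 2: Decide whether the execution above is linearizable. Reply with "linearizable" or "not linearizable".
linearizable

one valid linearization: e1, e2, e4, e3, e5, e6, e7
step 1: e1 write(83) — value 83
step 2: e2 write(52) — value 52
step 3: e4 write(14) — value 14
step 4: e3 read() → 14 — value 14
step 5: e5 read() → 14 — value 14
step 6: e6 write(63) — value 63
step 7: e7 read() → 63 — value 63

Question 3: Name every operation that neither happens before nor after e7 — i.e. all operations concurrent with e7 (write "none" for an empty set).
e6

e7 spans [12,14]: anything still running between times 12 and 14 counts as concurrent
e1 [1,2]: before
e2 [3,4]: before
e3 [5,9]: before
e4 [6,7]: before
e5 [8,10]: before
e6 [11,13]: concurrent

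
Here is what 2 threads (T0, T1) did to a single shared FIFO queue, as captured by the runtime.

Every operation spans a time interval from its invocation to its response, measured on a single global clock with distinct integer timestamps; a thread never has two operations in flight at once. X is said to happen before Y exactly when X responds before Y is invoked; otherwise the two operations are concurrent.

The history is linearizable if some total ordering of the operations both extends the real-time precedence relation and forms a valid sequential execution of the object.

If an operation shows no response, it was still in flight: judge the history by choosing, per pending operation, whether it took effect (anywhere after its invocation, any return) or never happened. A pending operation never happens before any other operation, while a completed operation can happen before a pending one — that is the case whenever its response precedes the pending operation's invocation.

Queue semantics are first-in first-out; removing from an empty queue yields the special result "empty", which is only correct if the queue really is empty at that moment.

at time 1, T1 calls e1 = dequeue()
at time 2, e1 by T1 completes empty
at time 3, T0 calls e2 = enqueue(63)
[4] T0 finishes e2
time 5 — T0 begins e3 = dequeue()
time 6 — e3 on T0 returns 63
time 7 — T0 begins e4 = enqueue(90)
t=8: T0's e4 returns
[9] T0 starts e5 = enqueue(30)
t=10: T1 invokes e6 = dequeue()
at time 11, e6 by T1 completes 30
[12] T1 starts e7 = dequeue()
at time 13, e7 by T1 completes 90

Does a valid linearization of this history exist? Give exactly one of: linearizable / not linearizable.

the violation lands at event 11, e6's response at time 11: events 1..10 linearize, events 1..11 do not
exhaustive check: the 5 completed FIFO queue ops admit one real-time order; illegal
every completion of the 1 pending operation (e5) was checked; none linearizes
e.g. e1, e2, e3, e4, e6 (pending dropped): illegal at step 5, since e6 dequeue() → 30 cannot apply there

not linearizable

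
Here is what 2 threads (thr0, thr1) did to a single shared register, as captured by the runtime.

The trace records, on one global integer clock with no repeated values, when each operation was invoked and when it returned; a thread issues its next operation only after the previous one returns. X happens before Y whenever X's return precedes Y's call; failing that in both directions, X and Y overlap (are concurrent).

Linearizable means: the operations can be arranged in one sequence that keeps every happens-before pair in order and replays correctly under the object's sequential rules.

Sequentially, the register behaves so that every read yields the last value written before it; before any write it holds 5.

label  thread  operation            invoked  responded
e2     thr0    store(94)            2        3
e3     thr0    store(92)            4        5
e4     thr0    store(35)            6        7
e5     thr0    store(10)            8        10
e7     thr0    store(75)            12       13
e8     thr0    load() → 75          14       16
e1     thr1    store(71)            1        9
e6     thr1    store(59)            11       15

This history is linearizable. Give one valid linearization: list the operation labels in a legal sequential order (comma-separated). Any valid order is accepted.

e1, e2, e3, e4, e5, e6, e7, e8

1. e1 store(71), leaving value 71
2. e2 store(94), leaving value 94
3. e3 store(92), leaving value 92
4. e4 store(35), leaving value 35
5. e5 store(10), leaving value 10
6. e6 store(59), leaving value 59
7. e7 store(75), leaving value 75
8. e8 load() → 75, leaving value 75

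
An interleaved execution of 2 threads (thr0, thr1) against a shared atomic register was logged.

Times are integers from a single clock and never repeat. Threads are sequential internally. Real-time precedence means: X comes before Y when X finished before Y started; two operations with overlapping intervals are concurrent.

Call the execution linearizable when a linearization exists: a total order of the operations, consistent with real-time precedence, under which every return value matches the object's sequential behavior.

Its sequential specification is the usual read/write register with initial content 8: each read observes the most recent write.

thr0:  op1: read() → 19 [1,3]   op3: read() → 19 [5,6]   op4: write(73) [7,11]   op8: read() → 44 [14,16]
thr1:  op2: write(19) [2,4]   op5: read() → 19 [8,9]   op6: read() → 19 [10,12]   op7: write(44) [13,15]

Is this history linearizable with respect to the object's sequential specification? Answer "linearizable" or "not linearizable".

witness order: op2, op1, op3, op5, op6, op4, op7, op8
1. op2 write(19), leaving value 19
2. op1 read() → 19, leaving value 19
3. op3 read() → 19, leaving value 19
4. op5 read() → 19, leaving value 19
5. op6 read() → 19, leaving value 19
6. op4 write(73), leaving value 73
7. op7 write(44), leaving value 44
8. op8 read() → 44, leaving value 44

linearizable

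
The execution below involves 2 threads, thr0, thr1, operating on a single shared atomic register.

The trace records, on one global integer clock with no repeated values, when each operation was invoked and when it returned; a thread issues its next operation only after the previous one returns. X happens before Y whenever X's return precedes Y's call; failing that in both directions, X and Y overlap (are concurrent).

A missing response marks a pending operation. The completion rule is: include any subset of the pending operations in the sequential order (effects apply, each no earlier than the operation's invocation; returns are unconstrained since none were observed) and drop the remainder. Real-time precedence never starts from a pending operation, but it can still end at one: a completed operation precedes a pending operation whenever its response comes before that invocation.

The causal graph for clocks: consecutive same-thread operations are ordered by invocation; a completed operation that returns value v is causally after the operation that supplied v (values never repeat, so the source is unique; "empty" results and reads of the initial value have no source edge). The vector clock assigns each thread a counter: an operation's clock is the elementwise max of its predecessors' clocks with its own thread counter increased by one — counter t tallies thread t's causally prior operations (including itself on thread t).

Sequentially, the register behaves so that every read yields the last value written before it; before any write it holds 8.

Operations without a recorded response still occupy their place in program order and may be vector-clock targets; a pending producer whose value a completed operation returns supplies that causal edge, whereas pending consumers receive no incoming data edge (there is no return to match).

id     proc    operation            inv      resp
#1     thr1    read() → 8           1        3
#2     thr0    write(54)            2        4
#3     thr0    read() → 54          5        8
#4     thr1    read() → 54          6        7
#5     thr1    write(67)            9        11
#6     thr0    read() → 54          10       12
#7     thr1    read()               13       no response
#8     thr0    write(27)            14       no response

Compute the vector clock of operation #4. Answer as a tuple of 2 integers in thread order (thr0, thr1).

invoked at 1, #1 has no predecessors; its own thr1 bump gives (0, 1)
invoked at 2, #2 has no predecessors; its own thr0 bump gives (1, 0)
invoked at 5, #3 merges VC(#2)=(1, 0) and bumps thr0's slot → (2, 0)
invoked at 6, #4 merges VC(#1)=(0, 1), VC(#2)=(1, 0) and bumps thr1's slot → (1, 2)
invoked at 10, #6 merges VC(#2)=(1, 0), VC(#3)=(2, 0) and bumps thr0's slot → (3, 0)
invoked at 9, #5 merges VC(#4)=(1, 2) and bumps thr1's slot → (1, 3)
invoked at 14, #8 merges VC(#6)=(3, 0) and bumps thr0's slot → (4, 0)
invoked at 13, #7 merges VC(#5)=(1, 3) and bumps thr1's slot → (1, 4)
target: VC(#4) = (1, 2)

(1, 2)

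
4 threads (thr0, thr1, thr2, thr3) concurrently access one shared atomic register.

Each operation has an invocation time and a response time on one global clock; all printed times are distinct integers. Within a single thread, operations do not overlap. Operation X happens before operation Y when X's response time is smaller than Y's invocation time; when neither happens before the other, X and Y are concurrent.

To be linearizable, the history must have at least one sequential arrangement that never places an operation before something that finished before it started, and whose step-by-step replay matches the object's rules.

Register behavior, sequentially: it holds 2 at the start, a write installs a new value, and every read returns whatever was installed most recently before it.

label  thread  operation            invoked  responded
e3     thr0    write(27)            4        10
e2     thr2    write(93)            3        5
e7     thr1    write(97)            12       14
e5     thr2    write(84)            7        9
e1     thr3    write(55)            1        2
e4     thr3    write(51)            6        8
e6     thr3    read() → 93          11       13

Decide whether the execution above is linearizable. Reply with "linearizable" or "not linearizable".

already the first 13 events (up to e6's response at time 13) admit no linearization; the first 12 still do
no legal order exists: 8 real-time-consistent candidates over 6 completed atomic register operations, all rejected
no escape via the 1 pending operation (e7): every completion choice fails
e.g. e1, e2, e3, e4, e5, e6 (pending dropped): illegal at step 6, since e6 read() → 93 cannot apply there
e.g. e1, e2, e3, e5, e4, e6 (pending dropped): illegal at step 6, since e6 read() → 93 cannot apply there

not linearizable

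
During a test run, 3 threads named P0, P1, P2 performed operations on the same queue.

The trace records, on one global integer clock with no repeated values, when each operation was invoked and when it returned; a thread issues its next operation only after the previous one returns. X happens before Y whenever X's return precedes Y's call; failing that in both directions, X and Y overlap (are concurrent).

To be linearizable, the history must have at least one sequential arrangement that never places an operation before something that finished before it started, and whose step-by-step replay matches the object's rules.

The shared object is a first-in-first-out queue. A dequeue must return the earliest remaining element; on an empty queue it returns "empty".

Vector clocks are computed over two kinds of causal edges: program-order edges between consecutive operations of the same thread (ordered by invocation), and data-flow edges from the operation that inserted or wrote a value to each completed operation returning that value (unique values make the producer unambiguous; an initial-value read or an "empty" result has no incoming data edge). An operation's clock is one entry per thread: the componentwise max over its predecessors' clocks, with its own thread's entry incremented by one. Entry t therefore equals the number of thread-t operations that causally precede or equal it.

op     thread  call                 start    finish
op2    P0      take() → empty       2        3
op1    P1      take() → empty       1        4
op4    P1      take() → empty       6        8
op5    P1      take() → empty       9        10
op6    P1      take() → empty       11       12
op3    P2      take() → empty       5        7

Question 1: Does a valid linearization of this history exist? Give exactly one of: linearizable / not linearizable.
linearizable

one valid linearization: op1, op2, op3, op4, op5, op6
step 1: op1 take() → empty — queue <>
step 2: op2 take() → empty — queue <>
step 3: op3 take() → empty — queue <>
step 4: op4 take() → empty — queue <>
step 5: op5 take() → empty — queue <>
step 6: op6 take() → empty — queue <>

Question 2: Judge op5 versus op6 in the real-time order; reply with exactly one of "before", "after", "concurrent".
Answer: before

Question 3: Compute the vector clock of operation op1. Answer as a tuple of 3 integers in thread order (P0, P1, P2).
Answer: (0, 1, 0)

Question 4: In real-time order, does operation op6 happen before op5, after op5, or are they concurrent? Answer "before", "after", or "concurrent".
Answer: after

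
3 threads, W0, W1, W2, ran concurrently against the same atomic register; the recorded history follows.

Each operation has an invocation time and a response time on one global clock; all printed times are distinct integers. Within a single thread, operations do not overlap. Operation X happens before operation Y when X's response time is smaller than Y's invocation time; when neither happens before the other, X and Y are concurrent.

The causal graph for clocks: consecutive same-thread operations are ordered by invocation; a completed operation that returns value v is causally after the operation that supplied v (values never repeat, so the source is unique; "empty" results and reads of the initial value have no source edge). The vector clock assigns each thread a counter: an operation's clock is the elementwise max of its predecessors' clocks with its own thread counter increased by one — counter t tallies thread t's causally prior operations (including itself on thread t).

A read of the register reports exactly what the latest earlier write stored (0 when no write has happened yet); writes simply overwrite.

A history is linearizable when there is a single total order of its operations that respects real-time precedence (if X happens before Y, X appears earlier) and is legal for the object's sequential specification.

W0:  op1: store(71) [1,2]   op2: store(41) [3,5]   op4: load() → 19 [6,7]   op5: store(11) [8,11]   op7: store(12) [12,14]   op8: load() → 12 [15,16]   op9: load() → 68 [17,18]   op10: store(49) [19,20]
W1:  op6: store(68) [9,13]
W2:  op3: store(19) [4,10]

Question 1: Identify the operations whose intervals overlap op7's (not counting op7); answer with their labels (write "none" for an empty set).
op6

concurrent with op7 ([12,14]): every op whose interval crosses 12..14
op1 [1,2]: before
op2 [3,5]: before
op3 [4,10]: before
op4 [6,7]: before
op5 [8,11]: before
op6 [9,13]: concurrent
op8 [15,16]: after
op9 [17,18]: after
op10 [19,20]: after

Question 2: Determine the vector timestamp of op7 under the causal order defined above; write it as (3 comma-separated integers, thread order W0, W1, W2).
(5, 0, 1)

op3 (invocation 4): nothing precedes it; W2's component alone gives (0, 0, 1)
op6 (invocation 9): nothing precedes it; W1's component alone gives (0, 1, 0)
op1 (invocation 1): nothing precedes it; W0's component alone gives (1, 0, 0)
op2, invoked 3, takes VC(op1)=(1, 0, 0) under max, adds 1 for W0 → (2, 0, 0)
op4, invoked 6, takes VC(op2)=(2, 0, 0), VC(op3)=(0, 0, 1) under max, adds 1 for W0 → (3, 0, 1)
op5, invoked 8, takes VC(op4)=(3, 0, 1) under max, adds 1 for W0 → (4, 0, 1)
op7, invoked 12, takes VC(op5)=(4, 0, 1) under max, adds 1 for W0 → (5, 0, 1)
op8, invoked 15, takes VC(op7)=(5, 0, 1) under max, adds 1 for W0 → (6, 0, 1)
op9, invoked 17, takes VC(op6)=(0, 1, 0), VC(op8)=(6, 0, 1) under max, adds 1 for W0 → (7, 1, 1)
op10, invoked 19, takes VC(op9)=(7, 1, 1) under max, adds 1 for W0 → (8, 1, 1)
target: VC(op7) = (5, 0, 1)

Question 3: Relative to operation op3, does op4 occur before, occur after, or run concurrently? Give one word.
concurrent

op4 spans [6,7], op3 spans [4,10]
the intervals overlap in both directions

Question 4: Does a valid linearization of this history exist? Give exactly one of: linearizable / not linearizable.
not linearizable

through event 17 a valid linearization exists; event 18 (op9 responding at time 18) ends that
14 orders of the 9 completed atomic register ops respect real time; none is legal
one such order, op1, op2, op3, op4, op5, op6, op7, op8, op9, breaks at step 9 where op9 load() → 68 is illegal
one such order, op1, op2, op3, op4, op5, op7, op6, op8, op9, breaks at step 8 where op8 load() → 12 is illegal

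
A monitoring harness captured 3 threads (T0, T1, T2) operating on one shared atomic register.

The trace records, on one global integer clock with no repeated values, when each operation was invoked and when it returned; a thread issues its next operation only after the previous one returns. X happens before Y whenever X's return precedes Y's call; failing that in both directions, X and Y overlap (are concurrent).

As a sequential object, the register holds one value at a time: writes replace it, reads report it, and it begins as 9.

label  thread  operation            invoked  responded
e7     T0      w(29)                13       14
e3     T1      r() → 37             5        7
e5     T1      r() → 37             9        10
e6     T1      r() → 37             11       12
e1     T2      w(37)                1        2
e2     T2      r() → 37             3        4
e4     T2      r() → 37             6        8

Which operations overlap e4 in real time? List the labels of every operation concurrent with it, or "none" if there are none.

e3

e4 spans [6,8]: anything still running between times 6 and 8 counts as concurrent
e1 [1,2]: before
e2 [3,4]: before
e3 [5,7]: concurrent
e5 [9,10]: after
e6 [11,12]: after
e7 [13,14]: after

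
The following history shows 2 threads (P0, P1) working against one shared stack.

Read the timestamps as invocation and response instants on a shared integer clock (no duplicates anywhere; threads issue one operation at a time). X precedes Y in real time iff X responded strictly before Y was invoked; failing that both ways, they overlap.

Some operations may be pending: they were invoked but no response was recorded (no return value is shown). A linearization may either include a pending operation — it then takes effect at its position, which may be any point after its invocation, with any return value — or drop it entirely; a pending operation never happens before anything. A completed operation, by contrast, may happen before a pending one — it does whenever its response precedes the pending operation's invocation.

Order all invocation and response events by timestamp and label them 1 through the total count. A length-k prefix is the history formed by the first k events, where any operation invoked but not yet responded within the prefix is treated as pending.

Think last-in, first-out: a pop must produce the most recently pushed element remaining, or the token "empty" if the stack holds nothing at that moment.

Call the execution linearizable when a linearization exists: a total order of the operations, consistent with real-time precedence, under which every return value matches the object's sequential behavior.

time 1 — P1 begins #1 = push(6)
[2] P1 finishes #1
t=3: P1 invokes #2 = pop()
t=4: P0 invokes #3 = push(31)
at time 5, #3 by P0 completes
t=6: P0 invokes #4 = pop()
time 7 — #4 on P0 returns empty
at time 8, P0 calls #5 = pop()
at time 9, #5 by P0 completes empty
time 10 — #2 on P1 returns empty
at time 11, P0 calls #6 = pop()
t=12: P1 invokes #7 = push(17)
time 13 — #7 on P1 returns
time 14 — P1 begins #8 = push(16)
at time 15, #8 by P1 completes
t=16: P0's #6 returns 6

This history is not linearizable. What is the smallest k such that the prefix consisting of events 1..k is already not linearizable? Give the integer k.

7

events 1..6 are still linearizable — one witness is #1, #2, #3:
1. #1 push(6), leaving stack <6>
2. #2 pop() (pending, included), leaving stack <>
3. #3 push(31), leaving stack <31>
adding event 7 (#4 responds at 7) leaves no legal real-time order
include/drop combinations of the 1 pending operation (#2) were all tried; none helps
take #1, #3, #4 (pending dropped): step 3 already fails, because #4 pop() → empty cannot occur there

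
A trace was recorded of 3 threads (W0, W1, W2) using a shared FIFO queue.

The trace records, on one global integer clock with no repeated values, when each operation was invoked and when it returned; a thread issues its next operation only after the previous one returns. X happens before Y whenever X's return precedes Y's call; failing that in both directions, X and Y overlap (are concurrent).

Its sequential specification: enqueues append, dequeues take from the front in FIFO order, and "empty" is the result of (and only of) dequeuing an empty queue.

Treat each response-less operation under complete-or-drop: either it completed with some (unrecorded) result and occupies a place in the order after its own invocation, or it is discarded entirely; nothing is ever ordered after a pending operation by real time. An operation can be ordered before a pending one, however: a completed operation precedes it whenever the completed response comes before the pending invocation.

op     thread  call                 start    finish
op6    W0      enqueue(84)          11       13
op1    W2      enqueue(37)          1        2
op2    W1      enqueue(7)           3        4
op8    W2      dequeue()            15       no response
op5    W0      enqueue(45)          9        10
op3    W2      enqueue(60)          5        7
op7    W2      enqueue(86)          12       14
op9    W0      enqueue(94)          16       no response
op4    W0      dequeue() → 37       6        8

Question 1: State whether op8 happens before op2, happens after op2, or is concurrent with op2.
op8 spans [15,…), op2 spans [3,4]
resp(op2)=4 < inv(op8)=15

after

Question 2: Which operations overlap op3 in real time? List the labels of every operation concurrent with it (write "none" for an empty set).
overlap test against op3 [5,7]: concurrent iff the interval meets 5..7
op1 [1,2]: before
op2 [3,4]: before
op4 [6,8]: concurrent
op5 [9,10]: after
op6 [11,13]: after
op7 [12,14]: after
op8 [15,…): after
op9 [16,…): after

op4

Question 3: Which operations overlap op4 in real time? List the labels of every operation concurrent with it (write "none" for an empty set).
op4 runs from 6 to 8; window-overlapping ops are concurrent
op1 [1,2]: before
op2 [3,4]: before
op3 [5,7]: concurrent
op5 [9,10]: after
op6 [11,13]: after
op7 [12,14]: after
op8 [15,…): after
op9 [16,…): after

op3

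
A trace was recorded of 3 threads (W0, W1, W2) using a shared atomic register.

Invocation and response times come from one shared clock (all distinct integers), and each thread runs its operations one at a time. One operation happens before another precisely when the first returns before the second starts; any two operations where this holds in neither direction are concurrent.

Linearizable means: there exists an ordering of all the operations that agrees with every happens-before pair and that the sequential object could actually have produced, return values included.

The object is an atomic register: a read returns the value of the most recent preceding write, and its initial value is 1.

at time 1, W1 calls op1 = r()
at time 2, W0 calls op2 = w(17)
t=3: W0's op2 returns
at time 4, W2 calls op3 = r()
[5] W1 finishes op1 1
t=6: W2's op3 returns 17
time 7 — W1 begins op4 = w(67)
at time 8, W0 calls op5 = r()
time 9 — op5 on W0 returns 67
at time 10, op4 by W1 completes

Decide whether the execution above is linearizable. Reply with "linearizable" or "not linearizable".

one valid linearization: op1, op2, op3, op4, op5
after step 1 (op1 r() → 1): value 1
after step 2 (op2 w(17)): value 17
after step 3 (op3 r() → 17): value 17
after step 4 (op4 w(67)): value 67
after step 5 (op5 r() → 67): value 67

linearizable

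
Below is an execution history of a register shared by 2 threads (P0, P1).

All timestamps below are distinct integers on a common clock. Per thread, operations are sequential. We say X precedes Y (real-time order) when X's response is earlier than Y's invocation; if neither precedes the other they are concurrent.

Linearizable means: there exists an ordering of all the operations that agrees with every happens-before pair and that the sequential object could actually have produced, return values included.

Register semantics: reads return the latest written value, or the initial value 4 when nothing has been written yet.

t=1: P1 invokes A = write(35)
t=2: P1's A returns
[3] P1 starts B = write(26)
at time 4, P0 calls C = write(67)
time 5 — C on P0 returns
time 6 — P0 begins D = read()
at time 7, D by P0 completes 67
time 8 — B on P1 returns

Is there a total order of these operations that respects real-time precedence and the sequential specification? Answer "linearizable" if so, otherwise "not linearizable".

linearizable

a witness: A, B, C, D
step 1: A write(35) — value 35
step 2: B write(26) — value 26
step 3: C write(67) — value 67
step 4: D read() → 67 — value 67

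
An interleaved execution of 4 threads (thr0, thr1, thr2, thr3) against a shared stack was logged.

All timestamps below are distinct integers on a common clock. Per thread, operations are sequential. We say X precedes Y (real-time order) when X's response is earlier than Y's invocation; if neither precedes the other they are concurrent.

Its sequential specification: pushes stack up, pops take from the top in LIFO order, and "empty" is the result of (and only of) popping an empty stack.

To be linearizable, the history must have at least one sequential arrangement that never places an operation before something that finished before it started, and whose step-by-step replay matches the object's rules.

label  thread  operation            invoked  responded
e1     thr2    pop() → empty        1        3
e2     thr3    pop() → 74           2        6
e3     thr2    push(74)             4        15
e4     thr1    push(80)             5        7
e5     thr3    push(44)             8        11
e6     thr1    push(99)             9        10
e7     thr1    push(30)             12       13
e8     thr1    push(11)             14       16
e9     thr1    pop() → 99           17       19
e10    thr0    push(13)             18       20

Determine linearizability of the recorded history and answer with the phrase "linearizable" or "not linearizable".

not linearizable

through event 18 a valid linearization exists; event 19 (e9 responding at time 19) ends that
all 40 real-time-respecting orders fail — 9 completed stack operations, no legal replay
no escape via the 1 pending operation (e10): every completion choice fails
e.g. e1, e2, e3, e4, e5, e6, e7, e8, e9 (pending dropped): illegal at step 2, since e2 pop() → 74 cannot apply there
e.g. e1, e2, e3, e4, e6, e5, e7, e8, e9 (pending dropped): illegal at step 2, since e2 pop() → 74 cannot apply there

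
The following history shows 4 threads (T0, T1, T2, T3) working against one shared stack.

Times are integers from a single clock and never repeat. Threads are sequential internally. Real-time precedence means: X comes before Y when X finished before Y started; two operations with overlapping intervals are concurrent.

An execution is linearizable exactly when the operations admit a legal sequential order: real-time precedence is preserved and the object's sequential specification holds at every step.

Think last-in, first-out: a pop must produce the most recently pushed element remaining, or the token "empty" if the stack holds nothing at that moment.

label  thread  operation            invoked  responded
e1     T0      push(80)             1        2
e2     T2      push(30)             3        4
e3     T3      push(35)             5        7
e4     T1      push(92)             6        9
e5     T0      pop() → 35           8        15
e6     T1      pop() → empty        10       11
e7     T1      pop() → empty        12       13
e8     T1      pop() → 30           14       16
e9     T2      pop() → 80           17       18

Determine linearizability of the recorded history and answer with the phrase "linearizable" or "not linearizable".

events 1..10 are fine; event 11 — the response of e6 at time 11 — makes the prefix non-linearizable
the 5 completed operations admit 2 real-time orders; each fails the stack replay
including or dropping the 1 pending operation (e5) in any combination fails
sample order e1, e2, e3, e4, e6 (pending dropped) stalls at step 5 — e6 pop() → empty has no legal effect
sample order e1, e2, e4, e3, e6 (pending dropped) stalls at step 5 — e6 pop() → empty has no legal effect

not linearizable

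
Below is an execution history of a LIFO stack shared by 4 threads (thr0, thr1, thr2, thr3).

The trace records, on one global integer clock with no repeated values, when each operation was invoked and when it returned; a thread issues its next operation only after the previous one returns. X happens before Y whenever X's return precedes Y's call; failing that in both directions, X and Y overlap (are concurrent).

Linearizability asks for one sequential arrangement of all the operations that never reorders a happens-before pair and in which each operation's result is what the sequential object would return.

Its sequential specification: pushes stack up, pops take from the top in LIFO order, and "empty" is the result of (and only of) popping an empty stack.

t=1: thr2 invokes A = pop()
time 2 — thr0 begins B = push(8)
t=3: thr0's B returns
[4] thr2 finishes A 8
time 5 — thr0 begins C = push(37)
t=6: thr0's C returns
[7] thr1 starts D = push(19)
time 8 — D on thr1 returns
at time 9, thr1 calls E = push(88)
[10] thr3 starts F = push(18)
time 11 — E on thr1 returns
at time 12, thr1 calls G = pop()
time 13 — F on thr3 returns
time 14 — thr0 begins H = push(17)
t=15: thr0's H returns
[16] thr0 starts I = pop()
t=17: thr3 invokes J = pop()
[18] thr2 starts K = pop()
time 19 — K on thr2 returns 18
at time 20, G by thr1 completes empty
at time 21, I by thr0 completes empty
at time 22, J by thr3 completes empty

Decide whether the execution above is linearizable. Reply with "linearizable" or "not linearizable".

through event 19 a valid linearization exists; event 20 (G responding at time 20) ends that
no legal order exists: 14 real-time-consistent candidates over 9 completed LIFO stack operations, all rejected
no escape via the 2 pending operations (I, J): every completion choice fails
for example A, B, C, D, E, F, G, H, K (pending dropped) fails at step 1: A pop() → 8 is not legal there
for example A, B, C, D, E, F, H, G, K (pending dropped) fails at step 1: A pop() → 8 is not legal there

not linearizable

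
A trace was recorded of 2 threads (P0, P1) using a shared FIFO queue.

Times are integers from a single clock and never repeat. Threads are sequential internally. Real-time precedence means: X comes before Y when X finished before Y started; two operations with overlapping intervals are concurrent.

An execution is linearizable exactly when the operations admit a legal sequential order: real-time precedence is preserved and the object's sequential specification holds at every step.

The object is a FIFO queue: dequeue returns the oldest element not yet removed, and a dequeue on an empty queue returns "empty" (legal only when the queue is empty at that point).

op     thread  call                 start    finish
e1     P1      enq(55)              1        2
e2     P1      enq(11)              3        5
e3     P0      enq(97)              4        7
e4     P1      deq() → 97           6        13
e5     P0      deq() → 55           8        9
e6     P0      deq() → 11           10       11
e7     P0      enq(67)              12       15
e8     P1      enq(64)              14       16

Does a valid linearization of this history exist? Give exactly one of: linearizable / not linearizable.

a witness: e1, e2, e3, e5, e6, e4, e7, e8
1. e1 enq(55), leaving queue <55>
2. e2 enq(11), leaving queue <55,11>
3. e3 enq(97), leaving queue <55,11,97>
4. e5 deq() → 55, leaving queue <11,97>
5. e6 deq() → 11, leaving queue <97>
6. e4 deq() → 97, leaving queue <>
7. e7 enq(67), leaving queue <67>
8. e8 enq(64), leaving queue <67,64>

linearizable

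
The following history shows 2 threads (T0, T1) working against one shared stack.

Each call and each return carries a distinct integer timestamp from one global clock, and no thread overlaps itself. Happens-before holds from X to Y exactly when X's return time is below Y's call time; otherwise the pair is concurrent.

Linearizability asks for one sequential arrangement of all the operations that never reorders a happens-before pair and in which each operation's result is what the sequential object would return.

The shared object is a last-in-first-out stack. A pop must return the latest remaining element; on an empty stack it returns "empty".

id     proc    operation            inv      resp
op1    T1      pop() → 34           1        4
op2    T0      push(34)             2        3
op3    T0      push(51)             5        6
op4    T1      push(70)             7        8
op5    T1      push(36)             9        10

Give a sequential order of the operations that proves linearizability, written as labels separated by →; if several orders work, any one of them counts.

step 1: op2 push(34) — stack <34>
step 2: op1 pop() → 34 — stack <>
step 3: op3 push(51) — stack <51>
step 4: op4 push(70) — stack <51,70>
step 5: op5 push(36) — stack <51,70,36>

op2 → op1 → op3 → op4 → op5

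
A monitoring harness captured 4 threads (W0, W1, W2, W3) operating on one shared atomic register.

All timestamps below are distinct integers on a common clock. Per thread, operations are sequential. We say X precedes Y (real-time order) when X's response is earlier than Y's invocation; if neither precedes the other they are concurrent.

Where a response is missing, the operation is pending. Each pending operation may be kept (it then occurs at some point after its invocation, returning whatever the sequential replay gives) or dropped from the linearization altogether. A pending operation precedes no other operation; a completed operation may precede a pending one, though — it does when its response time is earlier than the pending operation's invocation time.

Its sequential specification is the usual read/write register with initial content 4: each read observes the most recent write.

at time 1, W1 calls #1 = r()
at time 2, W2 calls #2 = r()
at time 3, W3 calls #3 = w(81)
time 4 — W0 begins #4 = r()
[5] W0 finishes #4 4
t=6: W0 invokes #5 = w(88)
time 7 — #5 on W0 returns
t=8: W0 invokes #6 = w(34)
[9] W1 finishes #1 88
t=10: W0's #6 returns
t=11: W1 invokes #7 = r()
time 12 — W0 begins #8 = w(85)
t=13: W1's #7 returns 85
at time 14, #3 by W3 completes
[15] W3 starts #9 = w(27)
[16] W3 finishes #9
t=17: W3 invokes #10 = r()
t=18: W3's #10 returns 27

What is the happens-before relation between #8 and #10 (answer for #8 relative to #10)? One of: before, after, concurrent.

concurrent

#8 spans [12,…), #10 spans [17,18]
the intervals overlap in both directions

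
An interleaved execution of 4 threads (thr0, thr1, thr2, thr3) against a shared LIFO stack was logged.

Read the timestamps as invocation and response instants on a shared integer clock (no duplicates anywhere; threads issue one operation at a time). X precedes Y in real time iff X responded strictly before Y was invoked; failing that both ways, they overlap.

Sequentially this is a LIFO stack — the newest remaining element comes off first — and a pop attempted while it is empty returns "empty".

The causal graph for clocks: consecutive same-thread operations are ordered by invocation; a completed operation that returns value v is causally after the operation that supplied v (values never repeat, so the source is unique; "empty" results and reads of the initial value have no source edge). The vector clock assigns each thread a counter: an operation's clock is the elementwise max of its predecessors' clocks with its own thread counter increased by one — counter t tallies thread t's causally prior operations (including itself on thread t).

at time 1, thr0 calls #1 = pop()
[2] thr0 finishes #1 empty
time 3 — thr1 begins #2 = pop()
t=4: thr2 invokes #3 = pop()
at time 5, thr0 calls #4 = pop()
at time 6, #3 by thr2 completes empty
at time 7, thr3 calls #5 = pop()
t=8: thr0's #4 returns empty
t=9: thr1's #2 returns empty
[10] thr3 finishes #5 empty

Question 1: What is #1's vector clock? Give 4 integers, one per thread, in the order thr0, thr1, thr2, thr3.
(1, 0, 0, 0)

no predecessors for #5 (invoked 7): thr3 increments from zero → (0, 0, 0, 1)
no predecessors for #3 (invoked 4): thr2 increments from zero → (0, 0, 1, 0)
no predecessors for #2 (invoked 3): thr1 increments from zero → (0, 1, 0, 0)
no predecessors for #1 (invoked 1): thr0 increments from zero → (1, 0, 0, 0)
#4, invoked 5, takes VC(#1)=(1, 0, 0, 0) under max, adds 1 for thr0 → (2, 0, 0, 0)
target: VC(#1) = (1, 0, 0, 0)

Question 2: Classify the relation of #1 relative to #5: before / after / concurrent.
before

#1 spans [1,2], #5 spans [7,10]
resp(#1)=2 < inv(#5)=7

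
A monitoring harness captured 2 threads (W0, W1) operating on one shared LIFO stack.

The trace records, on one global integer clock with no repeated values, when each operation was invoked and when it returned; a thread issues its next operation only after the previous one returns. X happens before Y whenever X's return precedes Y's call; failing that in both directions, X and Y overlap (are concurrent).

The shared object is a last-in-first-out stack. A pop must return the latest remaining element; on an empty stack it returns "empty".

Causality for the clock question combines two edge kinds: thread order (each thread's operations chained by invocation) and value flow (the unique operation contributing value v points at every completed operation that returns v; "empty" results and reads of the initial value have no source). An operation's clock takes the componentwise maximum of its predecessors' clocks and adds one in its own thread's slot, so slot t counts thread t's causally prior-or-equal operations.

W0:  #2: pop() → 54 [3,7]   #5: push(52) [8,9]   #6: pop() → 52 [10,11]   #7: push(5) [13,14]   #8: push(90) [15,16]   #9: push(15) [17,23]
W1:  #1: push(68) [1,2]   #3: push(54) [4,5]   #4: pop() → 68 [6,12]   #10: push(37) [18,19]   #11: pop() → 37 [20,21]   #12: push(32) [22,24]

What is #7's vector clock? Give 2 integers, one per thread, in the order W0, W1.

VC(#1, invoked at 1): no causal predecessors; +1 on W1 → (0, 1)
#3, invoked 4, takes VC(#1)=(0, 1) under max, adds 1 for W1 → (0, 2)
#4, invoked 6, takes VC(#1)=(0, 1), VC(#3)=(0, 2) under max, adds 1 for W1 → (0, 3)
#2, invoked 3, takes VC(#3)=(0, 2) under max, adds 1 for W0 → (1, 2)
#10, invoked 18, takes VC(#4)=(0, 3) under max, adds 1 for W1 → (0, 4)
#5, invoked 8, takes VC(#2)=(1, 2) under max, adds 1 for W0 → (2, 2)
#11, invoked 20, takes VC(#10)=(0, 4) under max, adds 1 for W1 → (0, 5)
#6, invoked 10, takes VC(#5)=(2, 2) under max, adds 1 for W0 → (3, 2)
#12, invoked 22, takes VC(#11)=(0, 5) under max, adds 1 for W1 → (0, 6)
#7, invoked 13, takes VC(#6)=(3, 2) under max, adds 1 for W0 → (4, 2)
#8, invoked 15, takes VC(#7)=(4, 2) under max, adds 1 for W0 → (5, 2)
#9, invoked 17, takes VC(#8)=(5, 2) under max, adds 1 for W0 → (6, 2)
target: VC(#7) = (4, 2)

(4, 2)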